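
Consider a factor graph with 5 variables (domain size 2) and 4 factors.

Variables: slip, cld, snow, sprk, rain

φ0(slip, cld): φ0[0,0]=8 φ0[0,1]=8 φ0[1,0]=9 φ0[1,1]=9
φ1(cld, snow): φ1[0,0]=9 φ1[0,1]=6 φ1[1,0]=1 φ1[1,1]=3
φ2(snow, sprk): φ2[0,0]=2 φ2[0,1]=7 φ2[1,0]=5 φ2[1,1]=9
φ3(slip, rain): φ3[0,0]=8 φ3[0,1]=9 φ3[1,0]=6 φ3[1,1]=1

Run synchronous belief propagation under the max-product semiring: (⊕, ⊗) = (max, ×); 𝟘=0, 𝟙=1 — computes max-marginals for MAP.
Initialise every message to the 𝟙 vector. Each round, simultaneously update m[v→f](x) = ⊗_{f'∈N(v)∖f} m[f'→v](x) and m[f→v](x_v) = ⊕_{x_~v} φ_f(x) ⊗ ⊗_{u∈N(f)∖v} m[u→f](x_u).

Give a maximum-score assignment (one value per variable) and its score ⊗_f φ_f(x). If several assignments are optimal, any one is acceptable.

init: all messages = 𝟙 over 2 values
r1 m[φ0→slip] = [8, 9]
r1 m[φ0→cld] = [9, 9]
r1 m[φ1→cld] = [9, 3]
r1 m[φ1→snow] = [9, 6]
r1 m[φ2→snow] = [7, 9]
r1 m[φ2→sprk] = [5, 9]
r1 m[φ3→slip] = [9, 6]
r1 m[φ3→rain] = [8, 9]
r1 m[slip→φ0] = [1, 1]
r1 m[slip→φ3] = [1, 1]
r1 m[cld→φ0] = [1, 1]
r1 m[cld→φ1] = [1, 1]
r1 m[snow→φ1] = [1, 1]
r1 m[snow→φ2] = [1, 1]
r1 m[sprk→φ2] = [1, 1]
r1 m[rain→φ3] = [1, 1]
r2 m[φ0→slip] = [8, 9]
r2 m[φ0→cld] = [9, 9]
r2 m[φ1→cld] = [9, 3]
r2 m[φ1→snow] = [9, 6]
r2 m[φ2→snow] = [7, 9]
r2 m[φ2→sprk] = [5, 9]
r2 m[φ3→slip] = [9, 6]
r2 m[φ3→rain] = [8, 9]
r2 m[slip→φ0] = [9, 6]
r2 m[slip→φ3] = [8, 9]
r2 m[cld→φ0] = [9, 3]
r2 m[cld→φ1] = [9, 9]
r2 m[snow→φ1] = [7, 9]
r2 m[snow→φ2] = [9, 6]
r2 m[sprk→φ2] = [1, 1]
r2 m[rain→φ3] = [1, 1]
r3 m[φ0→slip] = [72, 81]
r3 m[φ0→cld] = [72, 72]
r3 m[φ1→cld] = [63, 27]
r3 m[φ1→snow] = [81, 54]
r3 m[φ2→snow] = [7, 9]
r3 m[φ2→sprk] = [30, 63]
r3 m[φ3→slip] = [9, 6]
r3 m[φ3→rain] = [64, 72]
r3 m[slip→φ0] = [9, 6]
r3 m[slip→φ3] = [8, 9]
r3 m[cld→φ0] = [9, 3]
r3 m[cld→φ1] = [9, 9]
r3 m[snow→φ1] = [7, 9]
r3 m[snow→φ2] = [9, 6]
r3 m[sprk→φ2] = [1, 1]
r3 m[rain→φ3] = [1, 1]
r4 m[φ0→slip] = [72, 81]
r4 m[φ0→cld] = [72, 72]
r4 m[φ1→cld] = [63, 27]
r4 m[φ1→snow] = [81, 54]
r4 m[φ2→snow] = [7, 9]
r4 m[φ2→sprk] = [30, 63]
r4 m[φ3→slip] = [9, 6]
r4 m[φ3→rain] = [64, 72]
r4 m[slip→φ0] = [9, 6]
r4 m[slip→φ3] = [72, 81]
r4 m[cld→φ0] = [63, 27]
r4 m[cld→φ1] = [72, 72]
r4 m[snow→φ1] = [7, 9]
r4 m[snow→φ2] = [81, 54]
r4 m[sprk→φ2] = [1, 1]
r4 m[rain→φ3] = [1, 1]
r5 m[φ0→slip] = [504, 567]
r5 m[φ0→cld] = [72, 72]
r5 m[φ1→cld] = [63, 27]
r5 m[φ1→snow] = [648, 432]
r5 m[φ2→snow] = [7, 9]
r5 m[φ2→sprk] = [270, 567]
r5 m[φ3→slip] = [9, 6]
r5 m[φ3→rain] = [576, 648]
r5 m[slip→φ0] = [9, 6]
r5 m[slip→φ3] = [72, 81]
r5 m[cld→φ0] = [63, 27]
r5 m[cld→φ1] = [72, 72]
r5 m[snow→φ1] = [7, 9]
r5 m[snow→φ2] = [81, 54]
r5 m[sprk→φ2] = [1, 1]
r5 m[rain→φ3] = [1, 1]
r6 m[φ0→slip] = [504, 567]
r6 m[φ0→cld] = [72, 72]
r6 m[φ1→cld] = [63, 27]
r6 m[φ1→snow] = [648, 432]
r6 m[φ2→snow] = [7, 9]
r6 m[φ2→sprk] = [270, 567]
r6 m[φ3→slip] = [9, 6]
r6 m[φ3→rain] = [576, 648]
r6 m[slip→φ0] = [9, 6]
r6 m[slip→φ3] = [504, 567]
r6 m[cld→φ0] = [63, 27]
r6 m[cld→φ1] = [72, 72]
r6 m[snow→φ1] = [7, 9]
r6 m[snow→φ2] = [648, 432]
r6 m[sprk→φ2] = [1, 1]
r6 m[rain→φ3] = [1, 1]
r7 m[φ0→slip] = [504, 567]
r7 m[φ0→cld] = [72, 72]
r7 m[φ1→cld] = [63, 27]
r7 m[φ1→snow] = [648, 432]
r7 m[φ2→snow] = [7, 9]
r7 m[φ2→sprk] = [2160, 4536]
r7 m[φ3→slip] = [9, 6]
r7 m[φ3→rain] = [4032, 4536]
r7 m[slip→φ0] = [9, 6]
r7 m[slip→φ3] = [504, 567]
r7 m[cld→φ0] = [63, 27]
r7 m[cld→φ1] = [72, 72]
r7 m[snow→φ1] = [7, 9]
r7 m[snow→φ2] = [648, 432]
r7 m[sprk→φ2] = [1, 1]
r7 m[rain→φ3] = [1, 1]
r8 m[φ0→slip] = [504, 567]
r8 m[φ0→cld] = [72, 72]
r8 m[φ1→cld] = [63, 27]
r8 m[φ1→snow] = [648, 432]
r8 m[φ2→snow] = [7, 9]
r8 m[φ2→sprk] = [2160, 4536]
r8 m[φ3→slip] = [9, 6]
r8 m[φ3→rain] = [4032, 4536]
r8 m[slip→φ0] = [9, 6]
r8 m[slip→φ3] = [504, 567]
r8 m[cld→φ0] = [63, 27]
r8 m[cld→φ1] = [72, 72]
r8 m[snow→φ1] = [7, 9]
r8 m[snow→φ2] = [648, 432]
r8 m[sprk→φ2] = [1, 1]
r8 m[rain→φ3] = [1, 1]
fixed point reached at round 8
traceback from slip: (slip=0, cld=0, snow=0, sprk=1, rain=1), score=4536

assignment: (slip=0, cld=0, snow=0, sprk=1, rain=1); score = 4536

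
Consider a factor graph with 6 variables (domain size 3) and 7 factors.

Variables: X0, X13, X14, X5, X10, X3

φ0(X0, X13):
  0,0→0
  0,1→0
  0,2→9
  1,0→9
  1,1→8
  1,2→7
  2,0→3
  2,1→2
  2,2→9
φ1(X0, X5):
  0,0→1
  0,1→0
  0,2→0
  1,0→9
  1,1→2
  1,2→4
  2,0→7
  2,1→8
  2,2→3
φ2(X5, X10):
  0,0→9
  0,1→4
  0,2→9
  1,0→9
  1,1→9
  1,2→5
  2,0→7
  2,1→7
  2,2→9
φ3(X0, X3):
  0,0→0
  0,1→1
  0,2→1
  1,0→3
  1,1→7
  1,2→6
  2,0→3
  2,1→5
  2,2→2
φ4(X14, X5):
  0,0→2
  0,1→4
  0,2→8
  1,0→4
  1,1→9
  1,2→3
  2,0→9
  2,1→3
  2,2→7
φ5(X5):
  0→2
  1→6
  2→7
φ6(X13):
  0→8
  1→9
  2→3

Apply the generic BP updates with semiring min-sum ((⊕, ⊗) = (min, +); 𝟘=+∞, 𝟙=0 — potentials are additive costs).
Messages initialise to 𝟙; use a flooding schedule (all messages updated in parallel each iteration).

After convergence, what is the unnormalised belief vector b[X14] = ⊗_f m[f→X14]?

b[X14] = [17, 19, 22]

init: all messages = 𝟙 over 3 values
r1 m[φ0→X0] = [0, 7, 2]
r1 m[φ0→X13] = [0, 0, 7]
r1 m[φ1→X0] = [0, 2, 3]
r1 m[φ1→X5] = [1, 0, 0]
r1 m[φ2→X5] = [4, 5, 7]
r1 m[φ2→X10] = [7, 4, 5]
r1 m[φ3→X0] = [0, 3, 2]
r1 m[φ3→X3] = [0, 1, 1]
r1 m[φ4→X14] = [2, 3, 3]
r1 m[φ4→X5] = [2, 3, 3]
r1 m[φ5→X5] = [2, 6, 7]
r1 m[φ6→X13] = [8, 9, 3]
r1 m[X0→φ0] = [0, 0, 0]
r1 m[X0→φ1] = [0, 0, 0]
r1 m[X0→φ3] = [0, 0, 0]
r1 m[X13→φ0] = [0, 0, 0]
r1 m[X13→φ6] = [0, 0, 0]
r1 m[X14→φ4] = [0, 0, 0]
r1 m[X5→φ1] = [0, 0, 0]
r1 m[X5→φ2] = [0, 0, 0]
r1 m[X5→φ4] = [0, 0, 0]
r1 m[X5→φ5] = [0, 0, 0]
r1 m[X10→φ2] = [0, 0, 0]
r1 m[X3→φ3] = [0, 0, 0]
r2 m[φ0→X0] = [0, 7, 2]
r2 m[φ0→X13] = [0, 0, 7]
r2 m[φ1→X0] = [0, 2, 3]
r2 m[φ1→X5] = [1, 0, 0]
r2 m[φ2→X5] = [4, 5, 7]
r2 m[φ2→X10] = [7, 4, 5]
r2 m[φ3→X0] = [0, 3, 2]
r2 m[φ3→X3] = [0, 1, 1]
r2 m[φ4→X14] = [2, 3, 3]
r2 m[φ4→X5] = [2, 3, 3]
r2 m[φ5→X5] = [2, 6, 7]
r2 m[φ6→X13] = [8, 9, 3]
r2 m[X0→φ0] = [0, 5, 5]
r2 m[X0→φ1] = [0, 10, 4]
r2 m[X0→φ3] = [0, 9, 5]
r2 m[X13→φ0] = [8, 9, 3]
r2 m[X13→φ6] = [0, 0, 7]
r2 m[X14→φ4] = [0, 0, 0]
r2 m[X5→φ1] = [8, 14, 17]
r2 m[X5→φ2] = [5, 9, 10]
r2 m[X5→φ4] = [7, 11, 14]
r2 m[X5→φ5] = [7, 8, 10]
r2 m[X10→φ2] = [0, 0, 0]
r2 m[X3→φ3] = [0, 0, 0]
r3 m[φ0→X0] = [8, 10, 11]
r3 m[φ0→X13] = [0, 0, 9]
r3 m[φ1→X0] = [9, 16, 15]
r3 m[φ1→X5] = [1, 0, 0]
r3 m[φ2→X5] = [4, 5, 7]
r3 m[φ2→X10] = [14, 9, 14]
r3 m[φ3→X0] = [0, 3, 2]
r3 m[φ3→X3] = [0, 1, 1]
r3 m[φ4→X14] = [9, 11, 14]
r3 m[φ4→X5] = [2, 3, 3]
r3 m[φ5→X5] = [2, 6, 7]
r3 m[φ6→X13] = [8, 9, 3]
r3 m[X0→φ0] = [0, 5, 5]
r3 m[X0→φ1] = [0, 10, 4]
r3 m[X0→φ3] = [0, 9, 5]
r3 m[X13→φ0] = [8, 9, 3]
r3 m[X13→φ6] = [0, 0, 7]
r3 m[X14→φ4] = [0, 0, 0]
r3 m[X5→φ1] = [8, 14, 17]
r3 m[X5→φ2] = [5, 9, 10]
r3 m[X5→φ4] = [7, 11, 14]
r3 m[X5→φ5] = [7, 8, 10]
r3 m[X10→φ2] = [0, 0, 0]
r3 m[X3→φ3] = [0, 0, 0]
r4 m[φ0→X0] = [8, 10, 11]
r4 m[φ0→X13] = [0, 0, 9]
r4 m[φ1→X0] = [9, 16, 15]
r4 m[φ1→X5] = [1, 0, 0]
r4 m[φ2→X5] = [4, 5, 7]
r4 m[φ2→X10] = [14, 9, 14]
r4 m[φ3→X0] = [0, 3, 2]
r4 m[φ3→X3] = [0, 1, 1]
r4 m[φ4→X14] = [9, 11, 14]
r4 m[φ4→X5] = [2, 3, 3]
r4 m[φ5→X5] = [2, 6, 7]
r4 m[φ6→X13] = [8, 9, 3]
r4 m[X0→φ0] = [9, 19, 17]
r4 m[X0→φ1] = [8, 13, 13]
r4 m[X0→φ3] = [17, 26, 26]
r4 m[X13→φ0] = [8, 9, 3]
r4 m[X13→φ6] = [0, 0, 9]
r4 m[X14→φ4] = [0, 0, 0]
r4 m[X5→φ1] = [8, 14, 17]
r4 m[X5→φ2] = [5, 9, 10]
r4 m[X5→φ4] = [7, 11, 14]
r4 m[X5→φ5] = [7, 8, 10]
r4 m[X10→φ2] = [0, 0, 0]
r4 m[X3→φ3] = [0, 0, 0]
r5 m[φ0→X0] = [8, 10, 11]
r5 m[φ0→X13] = [9, 9, 18]
r5 m[φ1→X0] = [9, 16, 15]
r5 m[φ1→X5] = [9, 8, 8]
r5 m[φ2→X5] = [4, 5, 7]
r5 m[φ2→X10] = [14, 9, 14]
r5 m[φ3→X0] = [0, 3, 2]
r5 m[φ3→X3] = [17, 18, 18]
r5 m[φ4→X14] = [9, 11, 14]
r5 m[φ4→X5] = [2, 3, 3]
r5 m[φ5→X5] = [2, 6, 7]
r5 m[φ6→X13] = [8, 9, 3]
r5 m[X0→φ0] = [9, 19, 17]
r5 m[X0→φ1] = [8, 13, 13]
r5 m[X0→φ3] = [17, 26, 26]
r5 m[X13→φ0] = [8, 9, 3]
r5 m[X13→φ6] = [0, 0, 9]
r5 m[X14→φ4] = [0, 0, 0]
r5 m[X5→φ1] = [8, 14, 17]
r5 m[X5→φ2] = [5, 9, 10]
r5 m[X5→φ4] = [7, 11, 14]
r5 m[X5→φ5] = [7, 8, 10]
r5 m[X10→φ2] = [0, 0, 0]
r5 m[X3→φ3] = [0, 0, 0]
r6 m[φ0→X0] = [8, 10, 11]
r6 m[φ0→X13] = [9, 9, 18]
r6 m[φ1→X0] = [9, 16, 15]
r6 m[φ1→X5] = [9, 8, 8]
r6 m[φ2→X5] = [4, 5, 7]
r6 m[φ2→X10] = [14, 9, 14]
r6 m[φ3→X0] = [0, 3, 2]
r6 m[φ3→X3] = [17, 18, 18]
r6 m[φ4→X14] = [9, 11, 14]
r6 m[φ4→X5] = [2, 3, 3]
r6 m[φ5→X5] = [2, 6, 7]
r6 m[φ6→X13] = [8, 9, 3]
r6 m[X0→φ0] = [9, 19, 17]
r6 m[X0→φ1] = [8, 13, 13]
r6 m[X0→φ3] = [17, 26, 26]
r6 m[X13→φ0] = [8, 9, 3]
r6 m[X13→φ6] = [9, 9, 18]
r6 m[X14→φ4] = [0, 0, 0]
r6 m[X5→φ1] = [8, 14, 17]
r6 m[X5→φ2] = [13, 17, 18]
r6 m[X5→φ4] = [15, 19, 22]
r6 m[X5→φ5] = [15, 16, 18]
r6 m[X10→φ2] = [0, 0, 0]
r6 m[X3→φ3] = [0, 0, 0]
r7 m[φ0→X0] = [8, 10, 11]
r7 m[φ0→X13] = [9, 9, 18]
r7 m[φ1→X0] = [9, 16, 15]
r7 m[φ1→X5] = [9, 8, 8]
r7 m[φ2→X5] = [4, 5, 7]
r7 m[φ2→X10] = [22, 17, 22]
r7 m[φ3→X0] = [0, 3, 2]
r7 m[φ3→X3] = [17, 18, 18]
r7 m[φ4→X14] = [17, 19, 22]
r7 m[φ4→X5] = [2, 3, 3]
r7 m[φ5→X5] = [2, 6, 7]
r7 m[φ6→X13] = [8, 9, 3]
r7 m[X0→φ0] = [9, 19, 17]
r7 m[X0→φ1] = [8, 13, 13]
r7 m[X0→φ3] = [17, 26, 26]
r7 m[X13→φ0] = [8, 9, 3]
r7 m[X13→φ6] = [9, 9, 18]
r7 m[X14→φ4] = [0, 0, 0]
r7 m[X5→φ1] = [8, 14, 17]
r7 m[X5→φ2] = [13, 17, 18]
r7 m[X5→φ4] = [15, 19, 22]
r7 m[X5→φ5] = [15, 16, 18]
r7 m[X10→φ2] = [0, 0, 0]
r7 m[X3→φ3] = [0, 0, 0]
r8 m[φ0→X0] = [8, 10, 11]
r8 m[φ0→X13] = [9, 9, 18]
r8 m[φ1→X0] = [9, 16, 15]
r8 m[φ1→X5] = [9, 8, 8]
r8 m[φ2→X5] = [4, 5, 7]
r8 m[φ2→X10] = [22, 17, 22]
r8 m[φ3→X0] = [0, 3, 2]
r8 m[φ3→X3] = [17, 18, 18]
r8 m[φ4→X14] = [17, 19, 22]
r8 m[φ4→X5] = [2, 3, 3]
r8 m[φ5→X5] = [2, 6, 7]
r8 m[φ6→X13] = [8, 9, 3]
r8 m[X0→φ0] = [9, 19, 17]
r8 m[X0→φ1] = [8, 13, 13]
r8 m[X0→φ3] = [17, 26, 26]
r8 m[X13→φ0] = [8, 9, 3]
r8 m[X13→φ6] = [9, 9, 18]
r8 m[X14→φ4] = [0, 0, 0]
r8 m[X5→φ1] = [8, 14, 17]
r8 m[X5→φ2] = [13, 17, 18]
r8 m[X5→φ4] = [15, 19, 22]
r8 m[X5→φ5] = [15, 16, 18]
r8 m[X10→φ2] = [0, 0, 0]
r8 m[X3→φ3] = [0, 0, 0]
fixed point reached at round 8
b[X14] = ⊗ incoming = [17, 19, 22]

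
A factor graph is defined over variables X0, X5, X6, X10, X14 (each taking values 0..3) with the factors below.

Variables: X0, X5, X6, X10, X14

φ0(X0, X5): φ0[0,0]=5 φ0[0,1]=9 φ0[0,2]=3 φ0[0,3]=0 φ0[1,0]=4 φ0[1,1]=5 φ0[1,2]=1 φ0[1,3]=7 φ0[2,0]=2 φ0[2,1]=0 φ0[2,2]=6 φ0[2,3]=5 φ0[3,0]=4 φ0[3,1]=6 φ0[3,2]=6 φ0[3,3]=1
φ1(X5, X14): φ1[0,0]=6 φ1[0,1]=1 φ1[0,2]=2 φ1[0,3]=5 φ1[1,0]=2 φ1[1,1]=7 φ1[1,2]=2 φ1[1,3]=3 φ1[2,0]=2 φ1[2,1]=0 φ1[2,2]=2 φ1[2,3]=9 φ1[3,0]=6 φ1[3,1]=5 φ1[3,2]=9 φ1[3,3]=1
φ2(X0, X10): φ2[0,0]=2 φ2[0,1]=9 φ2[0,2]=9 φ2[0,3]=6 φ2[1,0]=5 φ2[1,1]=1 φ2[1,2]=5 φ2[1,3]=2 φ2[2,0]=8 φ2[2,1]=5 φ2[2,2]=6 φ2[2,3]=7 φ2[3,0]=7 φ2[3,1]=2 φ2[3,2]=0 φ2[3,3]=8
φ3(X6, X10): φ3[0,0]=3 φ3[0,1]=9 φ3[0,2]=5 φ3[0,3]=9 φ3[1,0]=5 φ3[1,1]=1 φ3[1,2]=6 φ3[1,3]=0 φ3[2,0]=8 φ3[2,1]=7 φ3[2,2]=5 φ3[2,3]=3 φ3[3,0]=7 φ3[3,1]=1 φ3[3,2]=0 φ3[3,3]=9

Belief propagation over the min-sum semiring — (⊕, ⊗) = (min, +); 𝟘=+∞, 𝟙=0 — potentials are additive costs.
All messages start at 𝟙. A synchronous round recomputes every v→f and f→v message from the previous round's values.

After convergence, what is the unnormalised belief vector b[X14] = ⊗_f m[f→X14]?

init: all messages = 𝟙 over 4 values
r1 m[φ0→X0] = [0, 1, 0, 1]
r1 m[φ0→X5] = [2, 0, 1, 0]
r1 m[φ1→X5] = [1, 2, 0, 1]
r1 m[φ1→X14] = [2, 0, 2, 1]
r1 m[φ2→X0] = [2, 1, 5, 0]
r1 m[φ2→X10] = [2, 1, 0, 2]
r1 m[φ3→X6] = [3, 0, 3, 0]
r1 m[φ3→X10] = [3, 1, 0, 0]
r1 m[X0→φ0] = [0, 0, 0, 0]
r1 m[X0→φ2] = [0, 0, 0, 0]
r1 m[X5→φ0] = [0, 0, 0, 0]
r1 m[X5→φ1] = [0, 0, 0, 0]
r1 m[X6→φ3] = [0, 0, 0, 0]
r1 m[X10→φ2] = [0, 0, 0, 0]
r1 m[X10→φ3] = [0, 0, 0, 0]
r1 m[X14→φ1] = [0, 0, 0, 0]
r2 m[φ0→X0] = [0, 1, 0, 1]
r2 m[φ0→X5] = [2, 0, 1, 0]
r2 m[φ1→X5] = [1, 2, 0, 1]
r2 m[φ1→X14] = [2, 0, 2, 1]
r2 m[φ2→X0] = [2, 1, 5, 0]
r2 m[φ2→X10] = [2, 1, 0, 2]
r2 m[φ3→X6] = [3, 0, 3, 0]
r2 m[φ3→X10] = [3, 1, 0, 0]
r2 m[X0→φ0] = [2, 1, 5, 0]
r2 m[X0→φ2] = [0, 1, 0, 1]
r2 m[X5→φ0] = [1, 2, 0, 1]
r2 m[X5→φ1] = [2, 0, 1, 0]
r2 m[X6→φ3] = [0, 0, 0, 0]
r2 m[X10→φ2] = [3, 1, 0, 0]
r2 m[X10→φ3] = [2, 1, 0, 2]
r2 m[X14→φ1] = [0, 0, 0, 0]
r3 m[φ0→X0] = [1, 1, 2, 2]
r3 m[φ0→X5] = [4, 5, 2, 1]
r3 m[φ1→X5] = [1, 2, 0, 1]
r3 m[φ1→X14] = [2, 1, 2, 1]
r3 m[φ2→X0] = [5, 2, 6, 0]
r3 m[φ2→X10] = [2, 2, 1, 3]
r3 m[φ3→X6] = [5, 2, 5, 0]
r3 m[φ3→X10] = [3, 1, 0, 0]
r3 m[X0→φ0] = [2, 1, 5, 0]
r3 m[X0→φ2] = [0, 1, 0, 1]
r3 m[X5→φ0] = [1, 2, 0, 1]
r3 m[X5→φ1] = [2, 0, 1, 0]
r3 m[X6→φ3] = [0, 0, 0, 0]
r3 m[X10→φ2] = [3, 1, 0, 0]
r3 m[X10→φ3] = [2, 1, 0, 2]
r3 m[X14→φ1] = [0, 0, 0, 0]
r4 m[φ0→X0] = [1, 1, 2, 2]
r4 m[φ0→X5] = [4, 5, 2, 1]
r4 m[φ1→X5] = [1, 2, 0, 1]
r4 m[φ1→X14] = [2, 1, 2, 1]
r4 m[φ2→X0] = [5, 2, 6, 0]
r4 m[φ2→X10] = [2, 2, 1, 3]
r4 m[φ3→X6] = [5, 2, 5, 0]
r4 m[φ3→X10] = [3, 1, 0, 0]
r4 m[X0→φ0] = [5, 2, 6, 0]
r4 m[X0→φ2] = [1, 1, 2, 2]
r4 m[X5→φ0] = [1, 2, 0, 1]
r4 m[X5→φ1] = [4, 5, 2, 1]
r4 m[X6→φ3] = [0, 0, 0, 0]
r4 m[X10→φ2] = [3, 1, 0, 0]
r4 m[X10→φ3] = [2, 2, 1, 3]
r4 m[X14→φ1] = [0, 0, 0, 0]
r5 m[φ0→X0] = [1, 1, 2, 2]
r5 m[φ0→X5] = [4, 6, 3, 1]
r5 m[φ1→X5] = [1, 2, 0, 1]
r5 m[φ1→X14] = [4, 2, 4, 2]
r5 m[φ2→X0] = [5, 2, 6, 0]
r5 m[φ2→X10] = [3, 2, 2, 3]
r5 m[φ3→X6] = [5, 3, 6, 1]
r5 m[φ3→X10] = [3, 1, 0, 0]
r5 m[X0→φ0] = [5, 2, 6, 0]
r5 m[X0→φ2] = [1, 1, 2, 2]
r5 m[X5→φ0] = [1, 2, 0, 1]
r5 m[X5→φ1] = [4, 5, 2, 1]
r5 m[X6→φ3] = [0, 0, 0, 0]
r5 m[X10→φ2] = [3, 1, 0, 0]
r5 m[X10→φ3] = [2, 2, 1, 3]
r5 m[X14→φ1] = [0, 0, 0, 0]
r6 m[φ0→X0] = [1, 1, 2, 2]
r6 m[φ0→X5] = [4, 6, 3, 1]
r6 m[φ1→X5] = [1, 2, 0, 1]
r6 m[φ1→X14] = [4, 2, 4, 2]
r6 m[φ2→X0] = [5, 2, 6, 0]
r6 m[φ2→X10] = [3, 2, 2, 3]
r6 m[φ3→X6] = [5, 3, 6, 1]
r6 m[φ3→X10] = [3, 1, 0, 0]
r6 m[X0→φ0] = [5, 2, 6, 0]
r6 m[X0→φ2] = [1, 1, 2, 2]
r6 m[X5→φ0] = [1, 2, 0, 1]
r6 m[X5→φ1] = [4, 6, 3, 1]
r6 m[X6→φ3] = [0, 0, 0, 0]
r6 m[X10→φ2] = [3, 1, 0, 0]
r6 m[X10→φ3] = [3, 2, 2, 3]
r6 m[X14→φ1] = [0, 0, 0, 0]
r7 m[φ0→X0] = [1, 1, 2, 2]
r7 m[φ0→X5] = [4, 6, 3, 1]
r7 m[φ1→X5] = [1, 2, 0, 1]
r7 m[φ1→X14] = [5, 3, 5, 2]
r7 m[φ2→X0] = [5, 2, 6, 0]
r7 m[φ2→X10] = [3, 2, 2, 3]
r7 m[φ3→X6] = [6, 3, 6, 2]
r7 m[φ3→X10] = [3, 1, 0, 0]
r7 m[X0→φ0] = [5, 2, 6, 0]
r7 m[X0→φ2] = [1, 1, 2, 2]
r7 m[X5→φ0] = [1, 2, 0, 1]
r7 m[X5→φ1] = [4, 6, 3, 1]
r7 m[X6→φ3] = [0, 0, 0, 0]
r7 m[X10→φ2] = [3, 1, 0, 0]
r7 m[X10→φ3] = [3, 2, 2, 3]
r7 m[X14→φ1] = [0, 0, 0, 0]
r8 m[φ0→X0] = [1, 1, 2, 2]
r8 m[φ0→X5] = [4, 6, 3, 1]
r8 m[φ1→X5] = [1, 2, 0, 1]
r8 m[φ1→X14] = [5, 3, 5, 2]
r8 m[φ2→X0] = [5, 2, 6, 0]
r8 m[φ2→X10] = [3, 2, 2, 3]
r8 m[φ3→X6] = [6, 3, 6, 2]
r8 m[φ3→X10] = [3, 1, 0, 0]
r8 m[X0→φ0] = [5, 2, 6, 0]
r8 m[X0→φ2] = [1, 1, 2, 2]
r8 m[X5→φ0] = [1, 2, 0, 1]
r8 m[X5→φ1] = [4, 6, 3, 1]
r8 m[X6→φ3] = [0, 0, 0, 0]
r8 m[X10→φ2] = [3, 1, 0, 0]
r8 m[X10→φ3] = [3, 2, 2, 3]
r8 m[X14→φ1] = [0, 0, 0, 0]
fixed point reached at round 8
b[X14] = ⊗ incoming = [5, 3, 5, 2]

b[X14] = [5, 3, 5, 2]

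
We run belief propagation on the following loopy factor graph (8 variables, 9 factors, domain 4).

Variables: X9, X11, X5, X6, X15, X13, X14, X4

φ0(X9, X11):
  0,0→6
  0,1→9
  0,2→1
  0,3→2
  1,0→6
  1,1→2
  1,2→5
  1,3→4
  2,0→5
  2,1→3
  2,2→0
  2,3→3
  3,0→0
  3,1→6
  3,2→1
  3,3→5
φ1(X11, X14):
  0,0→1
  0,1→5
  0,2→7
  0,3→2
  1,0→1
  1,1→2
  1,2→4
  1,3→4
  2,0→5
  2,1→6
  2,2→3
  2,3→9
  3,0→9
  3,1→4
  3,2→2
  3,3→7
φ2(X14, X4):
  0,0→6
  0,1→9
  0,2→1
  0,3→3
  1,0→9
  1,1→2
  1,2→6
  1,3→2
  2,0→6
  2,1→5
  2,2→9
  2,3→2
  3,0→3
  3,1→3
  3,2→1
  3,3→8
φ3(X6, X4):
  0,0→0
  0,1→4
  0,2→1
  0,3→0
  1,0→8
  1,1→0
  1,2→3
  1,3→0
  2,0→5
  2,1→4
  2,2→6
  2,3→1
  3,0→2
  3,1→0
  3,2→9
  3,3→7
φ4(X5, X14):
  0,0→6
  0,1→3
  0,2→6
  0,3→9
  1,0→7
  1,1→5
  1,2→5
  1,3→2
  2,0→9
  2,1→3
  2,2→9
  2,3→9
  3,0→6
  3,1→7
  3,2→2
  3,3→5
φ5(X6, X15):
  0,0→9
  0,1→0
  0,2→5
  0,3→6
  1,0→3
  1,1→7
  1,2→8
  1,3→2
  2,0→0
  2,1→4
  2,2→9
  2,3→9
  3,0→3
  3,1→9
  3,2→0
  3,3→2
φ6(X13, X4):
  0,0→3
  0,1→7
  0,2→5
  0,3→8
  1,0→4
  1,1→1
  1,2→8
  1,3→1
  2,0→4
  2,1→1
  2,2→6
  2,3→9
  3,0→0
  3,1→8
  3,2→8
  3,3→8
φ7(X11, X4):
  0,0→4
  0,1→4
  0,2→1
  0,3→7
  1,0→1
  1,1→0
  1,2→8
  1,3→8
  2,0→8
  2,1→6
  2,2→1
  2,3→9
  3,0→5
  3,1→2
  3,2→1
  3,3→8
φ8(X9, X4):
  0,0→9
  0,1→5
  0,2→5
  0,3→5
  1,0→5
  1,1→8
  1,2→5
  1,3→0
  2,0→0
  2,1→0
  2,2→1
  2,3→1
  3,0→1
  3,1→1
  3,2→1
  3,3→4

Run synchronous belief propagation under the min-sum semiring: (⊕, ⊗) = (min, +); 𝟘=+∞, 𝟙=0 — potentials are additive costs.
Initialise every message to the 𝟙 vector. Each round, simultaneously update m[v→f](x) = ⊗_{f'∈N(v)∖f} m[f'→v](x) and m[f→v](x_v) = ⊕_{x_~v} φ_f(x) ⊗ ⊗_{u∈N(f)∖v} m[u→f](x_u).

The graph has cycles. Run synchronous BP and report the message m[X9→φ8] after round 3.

init: all messages = 𝟙 over 4 values
r1 m[φ0→X9] = [1, 2, 0, 0]
r1 m[φ0→X11] = [0, 2, 0, 2]
r1 m[φ1→X11] = [1, 1, 3, 2]
r1 m[φ1→X14] = [1, 2, 2, 2]
r1 m[φ2→X14] = [1, 2, 2, 1]
r1 m[φ2→X4] = [3, 2, 1, 2]
r1 m[φ3→X6] = [0, 0, 1, 0]
r1 m[φ3→X4] = [0, 0, 1, 0]
r1 m[φ4→X5] = [3, 2, 3, 2]
r1 m[φ4→X14] = [6, 3, 2, 2]
r1 m[φ5→X6] = [0, 2, 0, 0]
r1 m[φ5→X15] = [0, 0, 0, 2]
r1 m[φ6→X13] = [3, 1, 1, 0]
r1 m[φ6→X4] = [0, 1, 5, 1]
r1 m[φ7→X11] = [1, 0, 1, 1]
r1 m[φ7→X4] = [1, 0, 1, 7]
r1 m[φ8→X9] = [5, 0, 0, 1]
r1 m[φ8→X4] = [0, 0, 1, 0]
r1 m[X9→φ0] = [0, 0, 0, 0]
r1 m[X9→φ8] = [0, 0, 0, 0]
r1 m[X11→φ0] = [0, 0, 0, 0]
r1 m[X11→φ1] = [0, 0, 0, 0]
r1 m[X11→φ7] = [0, 0, 0, 0]
r1 m[X5→φ4] = [0, 0, 0, 0]
r1 m[X6→φ3] = [0, 0, 0, 0]
r1 m[X6→φ5] = [0, 0, 0, 0]
r1 m[X15→φ5] = [0, 0, 0, 0]
r1 m[X13→φ6] = [0, 0, 0, 0]
r1 m[X14→φ1] = [0, 0, 0, 0]
r1 m[X14→φ2] = [0, 0, 0, 0]
r1 m[X14→φ4] = [0, 0, 0, 0]
r1 m[X4→φ2] = [0, 0, 0, 0]
r1 m[X4→φ3] = [0, 0, 0, 0]
r1 m[X4→φ6] = [0, 0, 0, 0]
r1 m[X4→φ7] = [0, 0, 0, 0]
r1 m[X4→φ8] = [0, 0, 0, 0]
r2 m[φ0→X9] = [1, 2, 0, 0]
r2 m[φ0→X11] = [0, 2, 0, 2]
r2 m[φ1→X11] = [1, 1, 3, 2]
r2 m[φ1→X14] = [1, 2, 2, 2]
r2 m[φ2→X14] = [1, 2, 2, 1]
r2 m[φ2→X4] = [3, 2, 1, 2]
r2 m[φ3→X6] = [0, 0, 1, 0]
r2 m[φ3→X4] = [0, 0, 1, 0]
r2 m[φ4→X5] = [3, 2, 3, 2]
r2 m[φ4→X14] = [6, 3, 2, 2]
r2 m[φ5→X6] = [0, 2, 0, 0]
r2 m[φ5→X15] = [0, 0, 0, 2]
r2 m[φ6→X13] = [3, 1, 1, 0]
r2 m[φ6→X4] = [0, 1, 5, 1]
r2 m[φ7→X11] = [1, 0, 1, 1]
r2 m[φ7→X4] = [1, 0, 1, 7]
r2 m[φ8→X9] = [5, 0, 0, 1]
r2 m[φ8→X4] = [0, 0, 1, 0]
r2 m[X9→φ0] = [5, 0, 0, 1]
r2 m[X9→φ8] = [1, 2, 0, 0]
r2 m[X11→φ0] = [2, 1, 4, 3]
r2 m[X11→φ1] = [1, 2, 1, 3]
r2 m[X11→φ7] = [1, 3, 3, 4]
r2 m[X5→φ4] = [0, 0, 0, 0]
r2 m[X6→φ3] = [0, 2, 0, 0]
r2 m[X6→φ5] = [0, 0, 1, 0]
r2 m[X15→φ5] = [0, 0, 0, 0]
r2 m[X13→φ6] = [0, 0, 0, 0]
r2 m[X14→φ1] = [7, 5, 4, 3]
r2 m[X14→φ2] = [7, 5, 4, 4]
r2 m[X14→φ4] = [2, 4, 4, 3]
r2 m[X4→φ2] = [1, 1, 8, 8]
r2 m[X4→φ3] = [4, 3, 8, 10]
r2 m[X4→φ6] = [4, 2, 4, 9]
r2 m[X4→φ7] = [3, 3, 8, 3]
r2 m[X4→φ8] = [4, 3, 8, 10]
r3 m[φ0→X9] = [5, 3, 4, 2]
r3 m[φ0→X11] = [1, 2, 0, 3]
r3 m[φ1→X11] = [5, 7, 7, 6]
r3 m[φ1→X14] = [2, 4, 4, 3]
r3 m[φ2→X14] = [7, 3, 6, 4]
r3 m[φ2→X4] = [7, 7, 5, 6]
r3 m[φ3→X6] = [4, 3, 7, 3]
r3 m[φ3→X4] = [0, 0, 1, 0]
r3 m[φ4→X5] = [7, 5, 7, 6]
r3 m[φ4→X14] = [6, 3, 2, 2]
r3 m[φ5→X6] = [0, 2, 0, 0]
r3 m[φ5→X15] = [1, 0, 0, 2]
r3 m[φ6→X13] = [7, 3, 3, 4]
r3 m[φ6→X4] = [0, 1, 5, 1]
r3 m[φ7→X11] = [7, 3, 9, 5]
r3 m[φ7→X4] = [4, 3, 2, 8]
r3 m[φ8→X9] = [8, 9, 3, 4]
r3 m[φ8→X4] = [0, 0, 1, 1]
r3 m[X9→φ0] = [5, 0, 0, 1]
r3 m[X9→φ8] = [1, 2, 0, 0]
r3 m[X11→φ0] = [2, 1, 4, 3]
r3 m[X11→φ1] = [1, 2, 1, 3]
r3 m[X11→φ7] = [1, 3, 3, 4]
r3 m[X5→φ4] = [0, 0, 0, 0]
r3 m[X6→φ3] = [0, 2, 0, 0]
r3 m[X6→φ5] = [0, 0, 1, 0]
r3 m[X15→φ5] = [0, 0, 0, 0]
r3 m[X13→φ6] = [0, 0, 0, 0]
r3 m[X14→φ1] = [7, 5, 4, 3]
r3 m[X14→φ2] = [7, 5, 4, 4]
r3 m[X14→φ4] = [2, 4, 4, 3]
r3 m[X4→φ2] = [1, 1, 8, 8]
r3 m[X4→φ3] = [4, 3, 8, 10]
r3 m[X4→φ6] = [4, 2, 4, 9]
r3 m[X4→φ7] = [3, 3, 8, 3]
r3 m[X4→φ8] = [4, 3, 8, 10]

message @ round 3 = [1, 2, 0, 0]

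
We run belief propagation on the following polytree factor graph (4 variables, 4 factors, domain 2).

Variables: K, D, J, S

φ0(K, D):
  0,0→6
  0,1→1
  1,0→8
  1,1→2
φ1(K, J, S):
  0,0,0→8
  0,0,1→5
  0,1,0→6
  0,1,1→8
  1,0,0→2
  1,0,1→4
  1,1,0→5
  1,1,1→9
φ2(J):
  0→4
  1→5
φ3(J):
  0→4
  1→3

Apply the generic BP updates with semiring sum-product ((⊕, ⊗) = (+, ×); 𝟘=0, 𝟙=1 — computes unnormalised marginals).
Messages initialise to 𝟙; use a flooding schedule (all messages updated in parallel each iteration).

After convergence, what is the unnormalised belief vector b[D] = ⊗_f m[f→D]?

b[D] = [4956, 1030]

init: all messages = 𝟙 over 2 values
r1 m[φ0→K] = [7, 10]
r1 m[φ0→D] = [14, 3]
r1 m[φ1→K] = [27, 20]
r1 m[φ1→J] = [19, 28]
r1 m[φ1→S] = [21, 26]
r1 m[φ2→J] = [4, 5]
r1 m[φ3→J] = [4, 3]
r1 m[K→φ0] = [1, 1]
r1 m[K→φ1] = [1, 1]
r1 m[D→φ0] = [1, 1]
r1 m[J→φ1] = [1, 1]
r1 m[J→φ2] = [1, 1]
r1 m[J→φ3] = [1, 1]
r1 m[S→φ1] = [1, 1]
r2 m[φ0→K] = [7, 10]
r2 m[φ0→D] = [14, 3]
r2 m[φ1→K] = [27, 20]
r2 m[φ1→J] = [19, 28]
r2 m[φ1→S] = [21, 26]
r2 m[φ2→J] = [4, 5]
r2 m[φ3→J] = [4, 3]
r2 m[K→φ0] = [27, 20]
r2 m[K→φ1] = [7, 10]
r2 m[D→φ0] = [1, 1]
r2 m[J→φ1] = [16, 15]
r2 m[J→φ2] = [76, 84]
r2 m[J→φ3] = [76, 140]
r2 m[S→φ1] = [1, 1]
r3 m[φ0→K] = [7, 10]
r3 m[φ0→D] = [322, 67]
r3 m[φ1→K] = [418, 306]
r3 m[φ1→J] = [151, 238]
r3 m[φ1→S] = [2596, 3390]
r3 m[φ2→J] = [4, 5]
r3 m[φ3→J] = [4, 3]
r3 m[K→φ0] = [27, 20]
r3 m[K→φ1] = [7, 10]
r3 m[D→φ0] = [1, 1]
r3 m[J→φ1] = [16, 15]
r3 m[J→φ2] = [76, 84]
r3 m[J→φ3] = [76, 140]
r3 m[S→φ1] = [1, 1]
r4 m[φ0→K] = [7, 10]
r4 m[φ0→D] = [322, 67]
r4 m[φ1→K] = [418, 306]
r4 m[φ1→J] = [151, 238]
r4 m[φ1→S] = [2596, 3390]
r4 m[φ2→J] = [4, 5]
r4 m[φ3→J] = [4, 3]
r4 m[K→φ0] = [418, 306]
r4 m[K→φ1] = [7, 10]
r4 m[D→φ0] = [1, 1]
r4 m[J→φ1] = [16, 15]
r4 m[J→φ2] = [604, 714]
r4 m[J→φ3] = [604, 1190]
r4 m[S→φ1] = [1, 1]
r5 m[φ0→K] = [7, 10]
r5 m[φ0→D] = [4956, 1030]
r5 m[φ1→K] = [418, 306]
r5 m[φ1→J] = [151, 238]
r5 m[φ1→S] = [2596, 3390]
r5 m[φ2→J] = [4, 5]
r5 m[φ3→J] = [4, 3]
r5 m[K→φ0] = [418, 306]
r5 m[K→φ1] = [7, 10]
r5 m[D→φ0] = [1, 1]
r5 m[J→φ1] = [16, 15]
r5 m[J→φ2] = [604, 714]
r5 m[J→φ3] = [604, 1190]
r5 m[S→φ1] = [1, 1]
r6 m[φ0→K] = [7, 10]
r6 m[φ0→D] = [4956, 1030]
r6 m[φ1→K] = [418, 306]
r6 m[φ1→J] = [151, 238]
r6 m[φ1→S] = [2596, 3390]
r6 m[φ2→J] = [4, 5]
r6 m[φ3→J] = [4, 3]
r6 m[K→φ0] = [418, 306]
r6 m[K→φ1] = [7, 10]
r6 m[D→φ0] = [1, 1]
r6 m[J→φ1] = [16, 15]
r6 m[J→φ2] = [604, 714]
r6 m[J→φ3] = [604, 1190]
r6 m[S→φ1] = [1, 1]
fixed point reached at round 6
b[D] = ⊗ incoming = [4956, 1030]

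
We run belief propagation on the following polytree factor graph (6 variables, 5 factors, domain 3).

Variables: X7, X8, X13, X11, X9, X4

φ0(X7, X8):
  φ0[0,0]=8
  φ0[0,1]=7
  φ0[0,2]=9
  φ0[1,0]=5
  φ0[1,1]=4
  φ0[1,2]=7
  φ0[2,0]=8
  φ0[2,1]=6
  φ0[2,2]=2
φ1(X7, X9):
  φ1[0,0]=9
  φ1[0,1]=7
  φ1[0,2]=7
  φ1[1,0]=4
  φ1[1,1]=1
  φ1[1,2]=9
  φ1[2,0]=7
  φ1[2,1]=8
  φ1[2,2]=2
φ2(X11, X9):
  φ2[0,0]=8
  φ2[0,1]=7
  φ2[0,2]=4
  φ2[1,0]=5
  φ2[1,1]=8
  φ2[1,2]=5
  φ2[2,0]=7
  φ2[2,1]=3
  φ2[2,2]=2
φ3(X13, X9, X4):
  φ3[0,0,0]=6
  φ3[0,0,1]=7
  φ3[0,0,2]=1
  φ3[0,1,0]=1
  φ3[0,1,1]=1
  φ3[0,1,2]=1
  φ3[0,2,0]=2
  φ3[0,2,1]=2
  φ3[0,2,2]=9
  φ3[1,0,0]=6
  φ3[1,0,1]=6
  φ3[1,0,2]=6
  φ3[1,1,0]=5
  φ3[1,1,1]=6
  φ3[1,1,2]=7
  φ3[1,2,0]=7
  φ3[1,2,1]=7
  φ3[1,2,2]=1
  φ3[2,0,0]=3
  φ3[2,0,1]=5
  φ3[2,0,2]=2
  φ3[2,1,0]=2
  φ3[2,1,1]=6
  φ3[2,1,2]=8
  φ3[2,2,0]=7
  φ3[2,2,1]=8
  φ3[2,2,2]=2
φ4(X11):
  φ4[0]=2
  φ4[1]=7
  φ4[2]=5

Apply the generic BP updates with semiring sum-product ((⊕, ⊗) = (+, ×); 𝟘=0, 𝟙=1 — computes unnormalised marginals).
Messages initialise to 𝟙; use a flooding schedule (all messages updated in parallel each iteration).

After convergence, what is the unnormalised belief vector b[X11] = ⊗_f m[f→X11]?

init: all messages = 𝟙 over 3 values
r1 m[φ0→X7] = [24, 16, 16]
r1 m[φ0→X8] = [21, 17, 18]
r1 m[φ1→X7] = [23, 14, 17]
r1 m[φ1→X9] = [20, 16, 18]
r1 m[φ2→X11] = [19, 18, 12]
r1 m[φ2→X9] = [20, 18, 11]
r1 m[φ3→X13] = [30, 51, 43]
r1 m[φ3→X9] = [42, 37, 45]
r1 m[φ3→X4] = [39, 48, 37]
r1 m[φ4→X11] = [2, 7, 5]
r1 m[X7→φ0] = [1, 1, 1]
r1 m[X7→φ1] = [1, 1, 1]
r1 m[X8→φ0] = [1, 1, 1]
r1 m[X13→φ3] = [1, 1, 1]
r1 m[X11→φ2] = [1, 1, 1]
r1 m[X11→φ4] = [1, 1, 1]
r1 m[X9→φ1] = [1, 1, 1]
r1 m[X9→φ2] = [1, 1, 1]
r1 m[X9→φ3] = [1, 1, 1]
r1 m[X4→φ3] = [1, 1, 1]
r2 m[φ0→X7] = [24, 16, 16]
r2 m[φ0→X8] = [21, 17, 18]
r2 m[φ1→X7] = [23, 14, 17]
r2 m[φ1→X9] = [20, 16, 18]
r2 m[φ2→X11] = [19, 18, 12]
r2 m[φ2→X9] = [20, 18, 11]
r2 m[φ3→X13] = [30, 51, 43]
r2 m[φ3→X9] = [42, 37, 45]
r2 m[φ3→X4] = [39, 48, 37]
r2 m[φ4→X11] = [2, 7, 5]
r2 m[X7→φ0] = [23, 14, 17]
r2 m[X7→φ1] = [24, 16, 16]
r2 m[X8→φ0] = [1, 1, 1]
r2 m[X13→φ3] = [1, 1, 1]
r2 m[X11→φ2] = [2, 7, 5]
r2 m[X11→φ4] = [19, 18, 12]
r2 m[X9→φ1] = [840, 666, 495]
r2 m[X9→φ2] = [840, 592, 810]
r2 m[X9→φ3] = [400, 288, 198]
r2 m[X4→φ3] = [1, 1, 1]
r3 m[φ0→X7] = [24, 16, 16]
r3 m[φ0→X8] = [390, 319, 339]
r3 m[φ1→X7] = [15687, 8481, 12198]
r3 m[φ1→X9] = [392, 312, 344]
r3 m[φ2→X11] = [14104, 12986, 9276]
r3 m[φ2→X9] = [86, 85, 53]
r3 m[φ3→X13] = [9038, 15354, 11974]
r3 m[φ3→X9] = [42, 37, 45]
r3 m[φ3→X4] = [11472, 14310, 10584]
r3 m[φ4→X11] = [2, 7, 5]
r3 m[X7→φ0] = [23, 14, 17]
r3 m[X7→φ1] = [24, 16, 16]
r3 m[X8→φ0] = [1, 1, 1]
r3 m[X13→φ3] = [1, 1, 1]
r3 m[X11→φ2] = [2, 7, 5]
r3 m[X11→φ4] = [19, 18, 12]
r3 m[X9→φ1] = [840, 666, 495]
r3 m[X9→φ2] = [840, 592, 810]
r3 m[X9→φ3] = [400, 288, 198]
r3 m[X4→φ3] = [1, 1, 1]
r4 m[φ0→X7] = [24, 16, 16]
r4 m[φ0→X8] = [390, 319, 339]
r4 m[φ1→X7] = [15687, 8481, 12198]
r4 m[φ1→X9] = [392, 312, 344]
r4 m[φ2→X11] = [14104, 12986, 9276]
r4 m[φ2→X9] = [86, 85, 53]
r4 m[φ3→X13] = [9038, 15354, 11974]
r4 m[φ3→X9] = [42, 37, 45]
r4 m[φ3→X4] = [11472, 14310, 10584]
r4 m[φ4→X11] = [2, 7, 5]
r4 m[X7→φ0] = [15687, 8481, 12198]
r4 m[X7→φ1] = [24, 16, 16]
r4 m[X8→φ0] = [1, 1, 1]
r4 m[X13→φ3] = [1, 1, 1]
r4 m[X11→φ2] = [2, 7, 5]
r4 m[X11→φ4] = [14104, 12986, 9276]
r4 m[X9→φ1] = [3612, 3145, 2385]
r4 m[X9→φ2] = [16464, 11544, 15480]
r4 m[X9→φ3] = [33712, 26520, 18232]
r4 m[X4→φ3] = [1, 1, 1]
r5 m[φ0→X7] = [24, 16, 16]
r5 m[φ0→X8] = [265485, 216921, 224946]
r5 m[φ1→X7] = [71218, 39058, 55214]
r5 m[φ1→X9] = [392, 312, 344]
r5 m[φ2→X11] = [274440, 252072, 180840]
r5 m[φ2→X9] = [86, 85, 53]
r5 m[φ3→X13] = [788544, 1357656, 1071384]
r5 m[φ3→X9] = [42, 37, 45]
r5 m[φ3→X4] = [1009552, 1261520, 946512]
r5 m[φ4→X11] = [2, 7, 5]
r5 m[X7→φ0] = [15687, 8481, 12198]
r5 m[X7→φ1] = [24, 16, 16]
r5 m[X8→φ0] = [1, 1, 1]
r5 m[X13→φ3] = [1, 1, 1]
r5 m[X11→φ2] = [2, 7, 5]
r5 m[X11→φ4] = [14104, 12986, 9276]
r5 m[X9→φ1] = [3612, 3145, 2385]
r5 m[X9→φ2] = [16464, 11544, 15480]
r5 m[X9→φ3] = [33712, 26520, 18232]
r5 m[X4→φ3] = [1, 1, 1]
r6 m[φ0→X7] = [24, 16, 16]
r6 m[φ0→X8] = [265485, 216921, 224946]
r6 m[φ1→X7] = [71218, 39058, 55214]
r6 m[φ1→X9] = [392, 312, 344]
r6 m[φ2→X11] = [274440, 252072, 180840]
r6 m[φ2→X9] = [86, 85, 53]
r6 m[φ3→X13] = [788544, 1357656, 1071384]
r6 m[φ3→X9] = [42, 37, 45]
r6 m[φ3→X4] = [1009552, 1261520, 946512]
r6 m[φ4→X11] = [2, 7, 5]
r6 m[X7→φ0] = [71218, 39058, 55214]
r6 m[X7→φ1] = [24, 16, 16]
r6 m[X8→φ0] = [1, 1, 1]
r6 m[X13→φ3] = [1, 1, 1]
r6 m[X11→φ2] = [2, 7, 5]
r6 m[X11→φ4] = [274440, 252072, 180840]
r6 m[X9→φ1] = [3612, 3145, 2385]
r6 m[X9→φ2] = [16464, 11544, 15480]
r6 m[X9→φ3] = [33712, 26520, 18232]
r6 m[X4→φ3] = [1, 1, 1]
r7 m[φ0→X7] = [24, 16, 16]
r7 m[φ0→X8] = [1206746, 986042, 1024796]
r7 m[φ1→X7] = [71218, 39058, 55214]
r7 m[φ1→X9] = [392, 312, 344]
r7 m[φ2→X11] = [274440, 252072, 180840]
r7 m[φ2→X9] = [86, 85, 53]
r7 m[φ3→X13] = [788544, 1357656, 1071384]
r7 m[φ3→X9] = [42, 37, 45]
r7 m[φ3→X4] = [1009552, 1261520, 946512]
r7 m[φ4→X11] = [2, 7, 5]
r7 m[X7→φ0] = [71218, 39058, 55214]
r7 m[X7→φ1] = [24, 16, 16]
r7 m[X8→φ0] = [1, 1, 1]
r7 m[X13→φ3] = [1, 1, 1]
r7 m[X11→φ2] = [2, 7, 5]
r7 m[X11→φ4] = [274440, 252072, 180840]
r7 m[X9→φ1] = [3612, 3145, 2385]
r7 m[X9→φ2] = [16464, 11544, 15480]
r7 m[X9→φ3] = [33712, 26520, 18232]
r7 m[X4→φ3] = [1, 1, 1]
r8 m[φ0→X7] = [24, 16, 16]
r8 m[φ0→X8] = [1206746, 986042, 1024796]
r8 m[φ1→X7] = [71218, 39058, 55214]
r8 m[φ1→X9] = [392, 312, 344]
r8 m[φ2→X11] = [274440, 252072, 180840]
r8 m[φ2→X9] = [86, 85, 53]
r8 m[φ3→X13] = [788544, 1357656, 1071384]
r8 m[φ3→X9] = [42, 37, 45]
r8 m[φ3→X4] = [1009552, 1261520, 946512]
r8 m[φ4→X11] = [2, 7, 5]
r8 m[X7→φ0] = [71218, 39058, 55214]
r8 m[X7→φ1] = [24, 16, 16]
r8 m[X8→φ0] = [1, 1, 1]
r8 m[X13→φ3] = [1, 1, 1]
r8 m[X11→φ2] = [2, 7, 5]
r8 m[X11→φ4] = [274440, 252072, 180840]
r8 m[X9→φ1] = [3612, 3145, 2385]
r8 m[X9→φ2] = [16464, 11544, 15480]
r8 m[X9→φ3] = [33712, 26520, 18232]
r8 m[X4→φ3] = [1, 1, 1]
fixed point reached at round 8
b[X11] = ⊗ incoming = [548880, 1764504, 904200]

b[X11] = [548880, 1764504, 904200]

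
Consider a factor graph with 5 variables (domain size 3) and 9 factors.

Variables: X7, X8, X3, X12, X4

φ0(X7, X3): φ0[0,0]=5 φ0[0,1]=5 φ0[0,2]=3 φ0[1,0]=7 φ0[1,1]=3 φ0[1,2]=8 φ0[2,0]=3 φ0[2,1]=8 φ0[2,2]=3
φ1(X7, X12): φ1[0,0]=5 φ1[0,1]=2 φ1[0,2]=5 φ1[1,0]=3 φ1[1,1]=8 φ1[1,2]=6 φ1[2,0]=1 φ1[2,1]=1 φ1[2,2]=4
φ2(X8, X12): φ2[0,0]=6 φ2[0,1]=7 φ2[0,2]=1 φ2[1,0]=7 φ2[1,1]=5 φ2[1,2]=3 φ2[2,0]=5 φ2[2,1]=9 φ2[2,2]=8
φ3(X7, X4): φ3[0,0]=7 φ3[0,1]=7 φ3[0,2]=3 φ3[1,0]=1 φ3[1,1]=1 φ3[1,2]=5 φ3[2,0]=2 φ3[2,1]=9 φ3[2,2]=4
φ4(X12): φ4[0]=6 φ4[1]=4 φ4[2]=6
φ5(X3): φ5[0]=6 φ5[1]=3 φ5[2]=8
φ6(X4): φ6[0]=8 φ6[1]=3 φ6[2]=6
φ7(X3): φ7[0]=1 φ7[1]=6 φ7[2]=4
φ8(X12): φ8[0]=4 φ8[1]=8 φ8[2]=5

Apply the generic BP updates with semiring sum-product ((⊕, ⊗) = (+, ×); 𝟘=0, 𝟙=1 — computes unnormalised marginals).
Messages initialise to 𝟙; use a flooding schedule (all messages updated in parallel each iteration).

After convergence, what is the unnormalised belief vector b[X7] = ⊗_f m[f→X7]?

b[X7] = [108838080, 127463424, 43975584]

init: all messages = 𝟙 over 3 values
r1 m[φ0→X7] = [13, 18, 14]
r1 m[φ0→X3] = [15, 16, 14]
r1 m[φ1→X7] = [12, 17, 6]
r1 m[φ1→X12] = [9, 11, 15]
r1 m[φ2→X8] = [14, 15, 22]
r1 m[φ2→X12] = [18, 21, 12]
r1 m[φ3→X7] = [17, 7, 15]
r1 m[φ3→X4] = [10, 17, 12]
r1 m[φ4→X12] = [6, 4, 6]
r1 m[φ5→X3] = [6, 3, 8]
r1 m[φ6→X4] = [8, 3, 6]
r1 m[φ7→X3] = [1, 6, 4]
r1 m[φ8→X12] = [4, 8, 5]
r1 m[X7→φ0] = [1, 1, 1]
r1 m[X7→φ1] = [1, 1, 1]
r1 m[X7→φ3] = [1, 1, 1]
r1 m[X8→φ2] = [1, 1, 1]
r1 m[X3→φ0] = [1, 1, 1]
r1 m[X3→φ5] = [1, 1, 1]
r1 m[X3→φ7] = [1, 1, 1]
r1 m[X12→φ1] = [1, 1, 1]
r1 m[X12→φ2] = [1, 1, 1]
r1 m[X12→φ4] = [1, 1, 1]
r1 m[X12→φ8] = [1, 1, 1]
r1 m[X4→φ3] = [1, 1, 1]
r1 m[X4→φ6] = [1, 1, 1]
r2 m[φ0→X7] = [13, 18, 14]
r2 m[φ0→X3] = [15, 16, 14]
r2 m[φ1→X7] = [12, 17, 6]
r2 m[φ1→X12] = [9, 11, 15]
r2 m[φ2→X8] = [14, 15, 22]
r2 m[φ2→X12] = [18, 21, 12]
r2 m[φ3→X7] = [17, 7, 15]
r2 m[φ3→X4] = [10, 17, 12]
r2 m[φ4→X12] = [6, 4, 6]
r2 m[φ5→X3] = [6, 3, 8]
r2 m[φ6→X4] = [8, 3, 6]
r2 m[φ7→X3] = [1, 6, 4]
r2 m[φ8→X12] = [4, 8, 5]
r2 m[X7→φ0] = [204, 119, 90]
r2 m[X7→φ1] = [221, 126, 210]
r2 m[X7→φ3] = [156, 306, 84]
r2 m[X8→φ2] = [1, 1, 1]
r2 m[X3→φ0] = [6, 18, 32]
r2 m[X3→φ5] = [15, 96, 56]
r2 m[X3→φ7] = [90, 48, 112]
r2 m[X12→φ1] = [432, 672, 360]
r2 m[X12→φ2] = [216, 352, 450]
r2 m[X12→φ4] = [648, 1848, 900]
r2 m[X12→φ8] = [972, 924, 1080]
r2 m[X4→φ3] = [8, 3, 6]
r2 m[X4→φ6] = [10, 17, 12]
r3 m[φ0→X7] = [216, 352, 258]
r3 m[φ0→X3] = [2123, 2097, 1834]
r3 m[φ1→X7] = [5304, 8832, 2544]
r3 m[φ1→X12] = [1693, 1660, 2701]
r3 m[φ2→X8] = [4210, 4622, 7848]
r3 m[φ2→X12] = [18, 21, 12]
r3 m[φ3→X7] = [95, 41, 67]
r3 m[φ3→X4] = [1566, 2154, 2334]
r3 m[φ4→X12] = [6, 4, 6]
r3 m[φ5→X3] = [6, 3, 8]
r3 m[φ6→X4] = [8, 3, 6]
r3 m[φ7→X3] = [1, 6, 4]
r3 m[φ8→X12] = [4, 8, 5]
r3 m[X7→φ0] = [204, 119, 90]
r3 m[X7→φ1] = [221, 126, 210]
r3 m[X7→φ3] = [156, 306, 84]
r3 m[X8→φ2] = [1, 1, 1]
r3 m[X3→φ0] = [6, 18, 32]
r3 m[X3→φ5] = [15, 96, 56]
r3 m[X3→φ7] = [90, 48, 112]
r3 m[X12→φ1] = [432, 672, 360]
r3 m[X12→φ2] = [216, 352, 450]
r3 m[X12→φ4] = [648, 1848, 900]
r3 m[X12→φ8] = [972, 924, 1080]
r3 m[X4→φ3] = [8, 3, 6]
r3 m[X4→φ6] = [10, 17, 12]
r4 m[φ0→X7] = [216, 352, 258]
r4 m[φ0→X3] = [2123, 2097, 1834]
r4 m[φ1→X7] = [5304, 8832, 2544]
r4 m[φ1→X12] = [1693, 1660, 2701]
r4 m[φ2→X8] = [4210, 4622, 7848]
r4 m[φ2→X12] = [18, 21, 12]
r4 m[φ3→X7] = [95, 41, 67]
r4 m[φ3→X4] = [1566, 2154, 2334]
r4 m[φ4→X12] = [6, 4, 6]
r4 m[φ5→X3] = [6, 3, 8]
r4 m[φ6→X4] = [8, 3, 6]
r4 m[φ7→X3] = [1, 6, 4]
r4 m[φ8→X12] = [4, 8, 5]
r4 m[X7→φ0] = [503880, 362112, 170448]
r4 m[X7→φ1] = [20520, 14432, 17286]
r4 m[X7→φ3] = [1145664, 3108864, 656352]
r4 m[X8→φ2] = [1, 1, 1]
r4 m[X3→φ0] = [6, 18, 32]
r4 m[X3→φ5] = [2123, 12582, 7336]
r4 m[X3→φ7] = [12738, 6291, 14672]
r4 m[X12→φ1] = [432, 672, 360]
r4 m[X12→φ2] = [40632, 53120, 81030]
r4 m[X12→φ4] = [121896, 278880, 162060]
r4 m[X12→φ8] = [182844, 139440, 194472]
r4 m[X4→φ3] = [8, 3, 6]
r4 m[X4→φ6] = [1566, 2154, 2334]
r5 m[φ0→X7] = [216, 352, 258]
r5 m[φ0→X3] = [5565528, 4969320, 4919880]
r5 m[φ1→X7] = [5304, 8832, 2544]
r5 m[φ1→X12] = [163182, 173782, 258336]
r5 m[φ2→X8] = [696662, 793114, 1329480]
r5 m[φ2→X12] = [18, 21, 12]
r5 m[φ3→X7] = [95, 41, 67]
r5 m[φ3→X4] = [12441216, 17035680, 21606720]
r5 m[φ4→X12] = [6, 4, 6]
r5 m[φ5→X3] = [6, 3, 8]
r5 m[φ6→X4] = [8, 3, 6]
r5 m[φ7→X3] = [1, 6, 4]
r5 m[φ8→X12] = [4, 8, 5]
r5 m[X7→φ0] = [503880, 362112, 170448]
r5 m[X7→φ1] = [20520, 14432, 17286]
r5 m[X7→φ3] = [1145664, 3108864, 656352]
r5 m[X8→φ2] = [1, 1, 1]
r5 m[X3→φ0] = [6, 18, 32]
r5 m[X3→φ5] = [2123, 12582, 7336]
r5 m[X3→φ7] = [12738, 6291, 14672]
r5 m[X12→φ1] = [432, 672, 360]
r5 m[X12→φ2] = [40632, 53120, 81030]
r5 m[X12→φ4] = [121896, 278880, 162060]
r5 m[X12→φ8] = [182844, 139440, 194472]
r5 m[X4→φ3] = [8, 3, 6]
r5 m[X4→φ6] = [1566, 2154, 2334]
r6 m[φ0→X7] = [216, 352, 258]
r6 m[φ0→X3] = [5565528, 4969320, 4919880]
r6 m[φ1→X7] = [5304, 8832, 2544]
r6 m[φ1→X12] = [163182, 173782, 258336]
r6 m[φ2→X8] = [696662, 793114, 1329480]
r6 m[φ2→X12] = [18, 21, 12]
r6 m[φ3→X7] = [95, 41, 67]
r6 m[φ3→X4] = [12441216, 17035680, 21606720]
r6 m[φ4→X12] = [6, 4, 6]
r6 m[φ5→X3] = [6, 3, 8]
r6 m[φ6→X4] = [8, 3, 6]
r6 m[φ7→X3] = [1, 6, 4]
r6 m[φ8→X12] = [4, 8, 5]
r6 m[X7→φ0] = [503880, 362112, 170448]
r6 m[X7→φ1] = [20520, 14432, 17286]
r6 m[X7→φ3] = [1145664, 3108864, 656352]
r6 m[X8→φ2] = [1, 1, 1]
r6 m[X3→φ0] = [6, 18, 32]
r6 m[X3→φ5] = [5565528, 29815920, 19679520]
r6 m[X3→φ7] = [33393168, 14907960, 39359040]
r6 m[X12→φ1] = [432, 672, 360]
r6 m[X12→φ2] = [3916368, 5561024, 7750080]
r6 m[X12→φ4] = [11749104, 29195376, 15500160]
r6 m[X12→φ8] = [17623656, 14597688, 18600192]
r6 m[X4→φ3] = [8, 3, 6]
r6 m[X4→φ6] = [12441216, 17035680, 21606720]
r7 m[φ0→X7] = [216, 352, 258]
r7 m[φ0→X3] = [5565528, 4969320, 4919880]
r7 m[φ1→X7] = [5304, 8832, 2544]
r7 m[φ1→X12] = [163182, 173782, 258336]
r7 m[φ2→X8] = [70175456, 78469936, 131631696]
r7 m[φ2→X12] = [18, 21, 12]
r7 m[φ3→X7] = [95, 41, 67]
r7 m[φ3→X4] = [12441216, 17035680, 21606720]
r7 m[φ4→X12] = [6, 4, 6]
r7 m[φ5→X3] = [6, 3, 8]
r7 m[φ6→X4] = [8, 3, 6]
r7 m[φ7→X3] = [1, 6, 4]
r7 m[φ8→X12] = [4, 8, 5]
r7 m[X7→φ0] = [503880, 362112, 170448]
r7 m[X7→φ1] = [20520, 14432, 17286]
r7 m[X7→φ3] = [1145664, 3108864, 656352]
r7 m[X8→φ2] = [1, 1, 1]
r7 m[X3→φ0] = [6, 18, 32]
r7 m[X3→φ5] = [5565528, 29815920, 19679520]
r7 m[X3→φ7] = [33393168, 14907960, 39359040]
r7 m[X12→φ1] = [432, 672, 360]
r7 m[X12→φ2] = [3916368, 5561024, 7750080]
r7 m[X12→φ4] = [11749104, 29195376, 15500160]
r7 m[X12→φ8] = [17623656, 14597688, 18600192]
r7 m[X4→φ3] = [8, 3, 6]
r7 m[X4→φ6] = [12441216, 17035680, 21606720]
r8 m[φ0→X7] = [216, 352, 258]
r8 m[φ0→X3] = [5565528, 4969320, 4919880]
r8 m[φ1→X7] = [5304, 8832, 2544]
r8 m[φ1→X12] = [163182, 173782, 258336]
r8 m[φ2→X8] = [70175456, 78469936, 131631696]
r8 m[φ2→X12] = [18, 21, 12]
r8 m[φ3→X7] = [95, 41, 67]
r8 m[φ3→X4] = [12441216, 17035680, 21606720]
r8 m[φ4→X12] = [6, 4, 6]
r8 m[φ5→X3] = [6, 3, 8]
r8 m[φ6→X4] = [8, 3, 6]
r8 m[φ7→X3] = [1, 6, 4]
r8 m[φ8→X12] = [4, 8, 5]
r8 m[X7→φ0] = [503880, 362112, 170448]
r8 m[X7→φ1] = [20520, 14432, 17286]
r8 m[X7→φ3] = [1145664, 3108864, 656352]
r8 m[X8→φ2] = [1, 1, 1]
r8 m[X3→φ0] = [6, 18, 32]
r8 m[X3→φ5] = [5565528, 29815920, 19679520]
r8 m[X3→φ7] = [33393168, 14907960, 39359040]
r8 m[X12→φ1] = [432, 672, 360]
r8 m[X12→φ2] = [3916368, 5561024, 7750080]
r8 m[X12→φ4] = [11749104, 29195376, 15500160]
r8 m[X12→φ8] = [17623656, 14597688, 18600192]
r8 m[X4→φ3] = [8, 3, 6]
r8 m[X4→φ6] = [12441216, 17035680, 21606720]
fixed point reached at round 8
b[X7] = ⊗ incoming = [108838080, 127463424, 43975584]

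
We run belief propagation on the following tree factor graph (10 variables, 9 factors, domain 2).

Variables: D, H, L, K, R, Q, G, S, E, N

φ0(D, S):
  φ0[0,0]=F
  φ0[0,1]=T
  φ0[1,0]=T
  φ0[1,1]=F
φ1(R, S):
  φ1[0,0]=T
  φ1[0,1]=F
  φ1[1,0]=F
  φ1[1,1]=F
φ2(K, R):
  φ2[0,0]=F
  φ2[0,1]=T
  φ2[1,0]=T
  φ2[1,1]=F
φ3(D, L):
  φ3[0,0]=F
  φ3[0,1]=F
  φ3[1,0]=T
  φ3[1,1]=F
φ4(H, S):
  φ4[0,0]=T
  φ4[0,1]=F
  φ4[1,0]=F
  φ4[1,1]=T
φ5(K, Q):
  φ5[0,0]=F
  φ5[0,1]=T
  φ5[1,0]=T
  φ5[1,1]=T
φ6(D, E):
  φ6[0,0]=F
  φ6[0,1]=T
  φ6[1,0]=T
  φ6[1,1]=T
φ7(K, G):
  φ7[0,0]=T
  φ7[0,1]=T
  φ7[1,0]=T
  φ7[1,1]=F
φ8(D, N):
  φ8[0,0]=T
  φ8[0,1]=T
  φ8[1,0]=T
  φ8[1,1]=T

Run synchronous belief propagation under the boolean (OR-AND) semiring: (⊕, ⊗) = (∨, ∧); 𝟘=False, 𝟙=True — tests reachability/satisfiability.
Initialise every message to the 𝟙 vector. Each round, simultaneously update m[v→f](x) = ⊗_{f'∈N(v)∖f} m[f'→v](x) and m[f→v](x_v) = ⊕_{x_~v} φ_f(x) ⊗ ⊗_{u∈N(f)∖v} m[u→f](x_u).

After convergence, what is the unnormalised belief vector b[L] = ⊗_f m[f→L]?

init: all messages = 𝟙 over 2 values
r1 m[φ0→D] = [T, T]
r1 m[φ0→S] = [T, T]
r1 m[φ1→R] = [T, F]
r1 m[φ1→S] = [T, F]
r1 m[φ2→K] = [T, T]
r1 m[φ2→R] = [T, T]
r1 m[φ3→D] = [F, T]
r1 m[φ3→L] = [T, F]
r1 m[φ4→H] = [T, T]
r1 m[φ4→S] = [T, T]
r1 m[φ5→K] = [T, T]
r1 m[φ5→Q] = [T, T]
r1 m[φ6→D] = [T, T]
r1 m[φ6→E] = [T, T]
r1 m[φ7→K] = [T, T]
r1 m[φ7→G] = [T, T]
r1 m[φ8→D] = [T, T]
r1 m[φ8→N] = [T, T]
r1 m[D→φ0] = [T, T]
r1 m[D→φ3] = [T, T]
r1 m[D→φ6] = [T, T]
r1 m[D→φ8] = [T, T]
r1 m[H→φ4] = [T, T]
r1 m[L→φ3] = [T, T]
r1 m[K→φ2] = [T, T]
r1 m[K→φ5] = [T, T]
r1 m[K→φ7] = [T, T]
r1 m[R→φ1] = [T, T]
r1 m[R→φ2] = [T, T]
r1 m[Q→φ5] = [T, T]
r1 m[G→φ7] = [T, T]
r1 m[S→φ0] = [T, T]
r1 m[S→φ1] = [T, T]
r1 m[S→φ4] = [T, T]
r1 m[E→φ6] = [T, T]
r1 m[N→φ8] = [T, T]
r2 m[φ0→D] = [T, T]
r2 m[φ0→S] = [T, T]
r2 m[φ1→R] = [T, F]
r2 m[φ1→S] = [T, F]
r2 m[φ2→K] = [T, T]
r2 m[φ2→R] = [T, T]
r2 m[φ3→D] = [F, T]
r2 m[φ3→L] = [T, F]
r2 m[φ4→H] = [T, T]
r2 m[φ4→S] = [T, T]
r2 m[φ5→K] = [T, T]
r2 m[φ5→Q] = [T, T]
r2 m[φ6→D] = [T, T]
r2 m[φ6→E] = [T, T]
r2 m[φ7→K] = [T, T]
r2 m[φ7→G] = [T, T]
r2 m[φ8→D] = [T, T]
r2 m[φ8→N] = [T, T]
r2 m[D→φ0] = [F, T]
r2 m[D→φ3] = [T, T]
r2 m[D→φ6] = [F, T]
r2 m[D→φ8] = [F, T]
r2 m[H→φ4] = [T, T]
r2 m[L→φ3] = [T, T]
r2 m[K→φ2] = [T, T]
r2 m[K→φ5] = [T, T]
r2 m[K→φ7] = [T, T]
r2 m[R→φ1] = [T, T]
r2 m[R→φ2] = [T, F]
r2 m[Q→φ5] = [T, T]
r2 m[G→φ7] = [T, T]
r2 m[S→φ0] = [T, F]
r2 m[S→φ1] = [T, T]
r2 m[S→φ4] = [T, F]
r2 m[E→φ6] = [T, T]
r2 m[N→φ8] = [T, T]
r3 m[φ0→D] = [F, T]
r3 m[φ0→S] = [T, F]
r3 m[φ1→R] = [T, F]
r3 m[φ1→S] = [T, F]
r3 m[φ2→K] = [F, T]
r3 m[φ2→R] = [T, T]
r3 m[φ3→D] = [F, T]
r3 m[φ3→L] = [T, F]
r3 m[φ4→H] = [T, F]
r3 m[φ4→S] = [T, T]
r3 m[φ5→K] = [T, T]
r3 m[φ5→Q] = [T, T]
r3 m[φ6→D] = [T, T]
r3 m[φ6→E] = [T, T]
r3 m[φ7→K] = [T, T]
r3 m[φ7→G] = [T, T]
r3 m[φ8→D] = [T, T]
r3 m[φ8→N] = [T, T]
r3 m[D→φ0] = [F, T]
r3 m[D→φ3] = [T, T]
r3 m[D→φ6] = [F, T]
r3 m[D→φ8] = [F, T]
r3 m[H→φ4] = [T, T]
r3 m[L→φ3] = [T, T]
r3 m[K→φ2] = [T, T]
r3 m[K→φ5] = [T, T]
r3 m[K→φ7] = [T, T]
r3 m[R→φ1] = [T, T]
r3 m[R→φ2] = [T, F]
r3 m[Q→φ5] = [T, T]
r3 m[G→φ7] = [T, T]
r3 m[S→φ0] = [T, F]
r3 m[S→φ1] = [T, T]
r3 m[S→φ4] = [T, F]
r3 m[E→φ6] = [T, T]
r3 m[N→φ8] = [T, T]
r4 m[φ0→D] = [F, T]
r4 m[φ0→S] = [T, F]
r4 m[φ1→R] = [T, F]
r4 m[φ1→S] = [T, F]
r4 m[φ2→K] = [F, T]
r4 m[φ2→R] = [T, T]
r4 m[φ3→D] = [F, T]
r4 m[φ3→L] = [T, F]
r4 m[φ4→H] = [T, F]
r4 m[φ4→S] = [T, T]
r4 m[φ5→K] = [T, T]
r4 m[φ5→Q] = [T, T]
r4 m[φ6→D] = [T, T]
r4 m[φ6→E] = [T, T]
r4 m[φ7→K] = [T, T]
r4 m[φ7→G] = [T, T]
r4 m[φ8→D] = [T, T]
r4 m[φ8→N] = [T, T]
r4 m[D→φ0] = [F, T]
r4 m[D→φ3] = [F, T]
r4 m[D→φ6] = [F, T]
r4 m[D→φ8] = [F, T]
r4 m[H→φ4] = [T, T]
r4 m[L→φ3] = [T, T]
r4 m[K→φ2] = [T, T]
r4 m[K→φ5] = [F, T]
r4 m[K→φ7] = [F, T]
r4 m[R→φ1] = [T, T]
r4 m[R→φ2] = [T, F]
r4 m[Q→φ5] = [T, T]
r4 m[G→φ7] = [T, T]
r4 m[S→φ0] = [T, F]
r4 m[S→φ1] = [T, F]
r4 m[S→φ4] = [T, F]
r4 m[E→φ6] = [T, T]
r4 m[N→φ8] = [T, T]
r5 m[φ0→D] = [F, T]
r5 m[φ0→S] = [T, F]
r5 m[φ1→R] = [T, F]
r5 m[φ1→S] = [T, F]
r5 m[φ2→K] = [F, T]
r5 m[φ2→R] = [T, T]
r5 m[φ3→D] = [F, T]
r5 m[φ3→L] = [T, F]
r5 m[φ4→H] = [T, F]
r5 m[φ4→S] = [T, T]
r5 m[φ5→K] = [T, T]
r5 m[φ5→Q] = [T, T]
r5 m[φ6→D] = [T, T]
r5 m[φ6→E] = [T, T]
r5 m[φ7→K] = [T, T]
r5 m[φ7→G] = [T, F]
r5 m[φ8→D] = [T, T]
r5 m[φ8→N] = [T, T]
r5 m[D→φ0] = [F, T]
r5 m[D→φ3] = [F, T]
r5 m[D→φ6] = [F, T]
r5 m[D→φ8] = [F, T]
r5 m[H→φ4] = [T, T]
r5 m[L→φ3] = [T, T]
r5 m[K→φ2] = [T, T]
r5 m[K→φ5] = [F, T]
r5 m[K→φ7] = [F, T]
r5 m[R→φ1] = [T, T]
r5 m[R→φ2] = [T, F]
r5 m[Q→φ5] = [T, T]
r5 m[G→φ7] = [T, T]
r5 m[S→φ0] = [T, F]
r5 m[S→φ1] = [T, F]
r5 m[S→φ4] = [T, F]
r5 m[E→φ6] = [T, T]
r5 m[N→φ8] = [T, T]
r6 m[φ0→D] = [F, T]
r6 m[φ0→S] = [T, F]
r6 m[φ1→R] = [T, F]
r6 m[φ1→S] = [T, F]
r6 m[φ2→K] = [F, T]
r6 m[φ2→R] = [T, T]
r6 m[φ3→D] = [F, T]
r6 m[φ3→L] = [T, F]
r6 m[φ4→H] = [T, F]
r6 m[φ4→S] = [T, T]
r6 m[φ5→K] = [T, T]
r6 m[φ5→Q] = [T, T]
r6 m[φ6→D] = [T, T]
r6 m[φ6→E] = [T, T]
r6 m[φ7→K] = [T, T]
r6 m[φ7→G] = [T, F]
r6 m[φ8→D] = [T, T]
r6 m[φ8→N] = [T, T]
r6 m[D→φ0] = [F, T]
r6 m[D→φ3] = [F, T]
r6 m[D→φ6] = [F, T]
r6 m[D→φ8] = [F, T]
r6 m[H→φ4] = [T, T]
r6 m[L→φ3] = [T, T]
r6 m[K→φ2] = [T, T]
r6 m[K→φ5] = [F, T]
r6 m[K→φ7] = [F, T]
r6 m[R→φ1] = [T, T]
r6 m[R→φ2] = [T, F]
r6 m[Q→φ5] = [T, T]
r6 m[G→φ7] = [T, T]
r6 m[S→φ0] = [T, F]
r6 m[S→φ1] = [T, F]
r6 m[S→φ4] = [T, F]
r6 m[E→φ6] = [T, T]
r6 m[N→φ8] = [T, T]
fixed point reached at round 6
b[L] = ⊗ incoming = [T, F]

b[L] = [T, F]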